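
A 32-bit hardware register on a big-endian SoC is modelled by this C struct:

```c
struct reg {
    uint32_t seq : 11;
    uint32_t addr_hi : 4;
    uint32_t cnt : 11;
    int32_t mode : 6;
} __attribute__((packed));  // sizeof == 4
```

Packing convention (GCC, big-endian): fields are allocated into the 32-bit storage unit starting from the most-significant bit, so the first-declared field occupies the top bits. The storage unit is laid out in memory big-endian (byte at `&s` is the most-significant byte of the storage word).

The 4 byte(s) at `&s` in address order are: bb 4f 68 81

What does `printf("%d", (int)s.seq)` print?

[0]=0xbb [1]=0x4f [2]=0x68 [3]=0x81 (big-endian) → word 0xbb4f6881
seq:11 @ bit 21 → (0xbb4f6881>>21)&0x7ff = 0x5da  ←
addr_hi:4 @ bit 17 → (0xbb4f6881>>17)&0xf = 0x7
cnt:11 @ bit 6 → (0xbb4f6881>>6)&0x7ff = 0x5a2
mode:6 @ bit 0 → (0xbb4f6881>>0)&0x3f = 0x1

1498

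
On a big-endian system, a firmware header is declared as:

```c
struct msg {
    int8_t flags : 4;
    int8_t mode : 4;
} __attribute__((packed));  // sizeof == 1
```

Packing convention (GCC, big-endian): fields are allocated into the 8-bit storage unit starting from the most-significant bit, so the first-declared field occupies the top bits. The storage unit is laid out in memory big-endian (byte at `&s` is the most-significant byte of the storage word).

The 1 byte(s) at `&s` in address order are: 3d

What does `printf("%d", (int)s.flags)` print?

3

[0]=0x3d (big-endian) → word 0x3d
flags:4 @ bit 4 → (0x3d>>4)&0xf = 0x3  ←
mode:4 @ bit 0 → (0x3d>>0)&0xf = 0xd
flags signed 4b, MSB=0: value = 3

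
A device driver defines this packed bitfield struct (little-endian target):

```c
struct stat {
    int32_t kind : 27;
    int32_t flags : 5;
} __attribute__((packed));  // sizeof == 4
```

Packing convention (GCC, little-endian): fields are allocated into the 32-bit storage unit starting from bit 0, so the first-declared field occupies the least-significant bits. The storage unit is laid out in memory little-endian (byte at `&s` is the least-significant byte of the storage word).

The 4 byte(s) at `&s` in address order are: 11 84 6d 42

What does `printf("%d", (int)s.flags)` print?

8

[0]=0x11 [1]=0x84 [2]=0x6d [3]=0x42 (little-endian) → word 0x426d8411
kind [0+:27] = (word>>0) & 0x7ffffff = 40731665
flags [27+:5] = (word>>27) & 0x1f = 8  ←
flags signed 5b, MSB=0: value = 8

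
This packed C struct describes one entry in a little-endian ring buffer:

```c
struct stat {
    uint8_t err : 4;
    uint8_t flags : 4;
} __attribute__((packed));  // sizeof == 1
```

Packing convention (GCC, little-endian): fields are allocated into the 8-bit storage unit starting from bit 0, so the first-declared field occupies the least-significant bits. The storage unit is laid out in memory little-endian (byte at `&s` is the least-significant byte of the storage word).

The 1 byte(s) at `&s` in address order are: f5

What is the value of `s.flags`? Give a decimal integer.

15

[0]=0xf5 (little-endian) → word 0xf5
err:4 @ bit 0 → (0xf5>>0)&0xf = 0x5
flags:4 @ bit 4 → (0xf5>>4)&0xf = 0xf  ←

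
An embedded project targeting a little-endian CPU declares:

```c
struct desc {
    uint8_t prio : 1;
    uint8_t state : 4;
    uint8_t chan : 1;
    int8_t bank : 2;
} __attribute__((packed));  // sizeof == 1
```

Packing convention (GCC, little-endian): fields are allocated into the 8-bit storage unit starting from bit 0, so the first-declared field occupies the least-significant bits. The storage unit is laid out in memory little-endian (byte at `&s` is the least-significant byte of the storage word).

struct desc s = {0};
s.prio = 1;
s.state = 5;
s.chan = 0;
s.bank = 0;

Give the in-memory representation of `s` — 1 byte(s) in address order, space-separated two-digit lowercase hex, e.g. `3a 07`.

[0+:1] prio=1 & 0x1 = 0x1; word=0x01
[1+:4] state=5 & 0xf = 0x5; word=0x0b
[5+:1] chan=0 & 0x1 = 0x0; word=0x0b
[6+:2] bank=0 & 0x3 = 0x0; word=0x0b
word = 0x0b → little-endian bytes:
  [0]=0x0b

0b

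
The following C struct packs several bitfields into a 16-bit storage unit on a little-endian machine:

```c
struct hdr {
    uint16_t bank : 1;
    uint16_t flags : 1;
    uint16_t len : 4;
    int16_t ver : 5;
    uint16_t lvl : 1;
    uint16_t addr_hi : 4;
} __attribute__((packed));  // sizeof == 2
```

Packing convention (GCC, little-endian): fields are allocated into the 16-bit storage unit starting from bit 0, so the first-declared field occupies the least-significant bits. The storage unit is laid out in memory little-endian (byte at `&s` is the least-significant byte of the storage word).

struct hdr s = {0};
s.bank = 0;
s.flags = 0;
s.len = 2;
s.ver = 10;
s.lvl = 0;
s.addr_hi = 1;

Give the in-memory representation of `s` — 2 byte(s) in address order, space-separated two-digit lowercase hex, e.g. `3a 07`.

88 12

bank (1b) val=0 bits=0x0 at bit 0: 0x0000
flags (1b) val=0 bits=0x0 at bit 1: 0x0000
len (4b) val=2 bits=0x2 at bit 2: 0x0008
ver (5b) val=10 bits=0xa at bit 6: 0x0288
lvl (1b) val=0 bits=0x0 at bit 11: 0x0288
addr_hi (4b) val=1 bits=0x1 at bit 12: 0x1288
word = 0x1288 → little-endian bytes:
  [0]=0x88  [1]=0x12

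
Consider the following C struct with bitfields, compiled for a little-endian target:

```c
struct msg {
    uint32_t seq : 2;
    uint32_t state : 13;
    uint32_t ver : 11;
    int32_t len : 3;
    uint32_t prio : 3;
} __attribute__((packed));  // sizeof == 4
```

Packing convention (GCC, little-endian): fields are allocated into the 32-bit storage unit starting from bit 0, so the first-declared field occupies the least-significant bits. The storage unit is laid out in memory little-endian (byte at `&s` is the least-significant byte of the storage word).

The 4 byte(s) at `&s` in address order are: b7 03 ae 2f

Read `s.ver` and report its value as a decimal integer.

[0]=0xb7 [1]=0x03 [2]=0xae [3]=0x2f (little-endian) → word 0x2fae03b7
seq:2 @ bit 0 → (0x2fae03b7>>0)&0x3 = 0x3
state:13 @ bit 2 → (0x2fae03b7>>2)&0x1fff = 0xed
ver:11 @ bit 15 → (0x2fae03b7>>15)&0x7ff = 0x75c  ←
len:3 @ bit 26 → (0x2fae03b7>>26)&0x7 = 0x3
prio:3 @ bit 29 → (0x2fae03b7>>29)&0x7 = 0x1

1884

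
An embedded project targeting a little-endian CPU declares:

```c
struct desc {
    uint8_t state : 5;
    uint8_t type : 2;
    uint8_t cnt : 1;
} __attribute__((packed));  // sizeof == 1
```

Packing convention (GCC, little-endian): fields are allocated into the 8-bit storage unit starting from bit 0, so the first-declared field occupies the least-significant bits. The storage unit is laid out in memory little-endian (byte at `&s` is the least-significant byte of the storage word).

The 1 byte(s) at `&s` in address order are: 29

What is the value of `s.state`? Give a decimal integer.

9

[0]=0x29 (little-endian) → word 0x29
state [0+:5] = (word>>0) & 0x1f = 9  ←
type [5+:2] = (word>>5) & 0x3 = 1
cnt [7+:1] = (word>>7) & 0x1 = 0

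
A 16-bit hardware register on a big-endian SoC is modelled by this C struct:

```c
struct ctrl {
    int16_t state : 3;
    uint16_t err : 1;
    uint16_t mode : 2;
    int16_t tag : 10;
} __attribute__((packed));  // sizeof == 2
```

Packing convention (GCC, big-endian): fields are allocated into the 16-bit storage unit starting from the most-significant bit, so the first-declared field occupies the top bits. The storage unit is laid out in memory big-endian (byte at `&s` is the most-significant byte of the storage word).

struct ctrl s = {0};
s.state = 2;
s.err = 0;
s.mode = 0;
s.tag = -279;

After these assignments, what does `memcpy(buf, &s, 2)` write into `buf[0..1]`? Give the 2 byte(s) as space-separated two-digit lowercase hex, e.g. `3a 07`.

state:3 = 2 → 0x2 << 13 → word 0x4000
err:1 = 0 → 0x0 << 12 → word 0x4000
mode:2 = 0 → 0x0 << 10 → word 0x4000
tag:10 = -279 → 0x2e9 << 0 → word 0x42e9
word = 0x42e9 → big-endian bytes:
  [0]=0x42  [1]=0xe9

42 e9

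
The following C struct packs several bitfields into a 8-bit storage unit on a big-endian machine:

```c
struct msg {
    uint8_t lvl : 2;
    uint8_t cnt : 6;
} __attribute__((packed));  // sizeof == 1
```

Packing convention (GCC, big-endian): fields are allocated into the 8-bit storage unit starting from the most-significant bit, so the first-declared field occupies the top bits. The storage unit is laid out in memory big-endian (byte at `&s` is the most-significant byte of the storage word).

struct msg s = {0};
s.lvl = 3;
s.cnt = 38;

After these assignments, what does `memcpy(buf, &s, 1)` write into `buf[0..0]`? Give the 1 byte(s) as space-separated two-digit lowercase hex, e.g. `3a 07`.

e6

lvl (2b) val=3 bits=0x3 at bit 6: 0xc0
cnt (6b) val=38 bits=0x26 at bit 0: 0xe6
word = 0xe6 → big-endian bytes:
  [0]=0xe6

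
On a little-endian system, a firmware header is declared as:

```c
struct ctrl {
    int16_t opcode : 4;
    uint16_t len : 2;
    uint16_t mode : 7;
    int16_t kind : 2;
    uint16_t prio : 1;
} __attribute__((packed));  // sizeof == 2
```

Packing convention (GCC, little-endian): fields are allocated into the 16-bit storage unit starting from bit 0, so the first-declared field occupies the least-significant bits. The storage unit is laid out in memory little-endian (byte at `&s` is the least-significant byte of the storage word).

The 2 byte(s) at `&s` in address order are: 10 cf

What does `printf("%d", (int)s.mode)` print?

60

[0]=0x10 [1]=0xcf (little-endian) → word 0xcf10
opcode [0+:4] = (word>>0) & 0xf = 0
len [4+:2] = (word>>4) & 0x3 = 1
mode [6+:7] = (word>>6) & 0x7f = 60  ←
kind [13+:2] = (word>>13) & 0x3 = 2
prio [15+:1] = (word>>15) & 0x1 = 1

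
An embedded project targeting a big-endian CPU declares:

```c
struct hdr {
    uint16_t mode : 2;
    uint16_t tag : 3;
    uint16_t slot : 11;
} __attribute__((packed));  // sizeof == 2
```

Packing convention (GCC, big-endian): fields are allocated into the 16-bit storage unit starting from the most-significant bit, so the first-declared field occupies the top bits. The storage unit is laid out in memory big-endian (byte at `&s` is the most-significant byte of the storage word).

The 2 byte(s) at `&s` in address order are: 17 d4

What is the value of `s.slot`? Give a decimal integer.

2004

[0]=0x17 [1]=0xd4 (big-endian) → word 0x17d4
mode:2 @ bit 14 → (0x17d4>>14)&0x3 = 0x0
tag:3 @ bit 11 → (0x17d4>>11)&0x7 = 0x2
slot:11 @ bit 0 → (0x17d4>>0)&0x7ff = 0x7d4  ←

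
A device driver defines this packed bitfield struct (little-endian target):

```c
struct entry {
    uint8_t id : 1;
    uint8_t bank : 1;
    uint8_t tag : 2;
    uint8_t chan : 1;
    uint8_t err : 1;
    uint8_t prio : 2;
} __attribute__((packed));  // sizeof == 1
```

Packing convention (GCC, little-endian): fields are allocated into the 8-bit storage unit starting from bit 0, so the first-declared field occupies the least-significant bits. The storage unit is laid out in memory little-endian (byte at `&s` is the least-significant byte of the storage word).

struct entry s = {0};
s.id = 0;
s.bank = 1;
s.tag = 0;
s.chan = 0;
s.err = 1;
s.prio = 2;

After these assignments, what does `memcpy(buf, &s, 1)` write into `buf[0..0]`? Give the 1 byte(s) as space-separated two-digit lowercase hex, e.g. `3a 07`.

id:1 = 0 → 0x0 << 0 → word 0x00
bank:1 = 1 → 0x1 << 1 → word 0x02
tag:2 = 0 → 0x0 << 2 → word 0x02
chan:1 = 0 → 0x0 << 4 → word 0x02
err:1 = 1 → 0x1 << 5 → word 0x22
prio:2 = 2 → 0x2 << 6 → word 0xa2
word = 0xa2 → little-endian bytes:
  [0]=0xa2

a2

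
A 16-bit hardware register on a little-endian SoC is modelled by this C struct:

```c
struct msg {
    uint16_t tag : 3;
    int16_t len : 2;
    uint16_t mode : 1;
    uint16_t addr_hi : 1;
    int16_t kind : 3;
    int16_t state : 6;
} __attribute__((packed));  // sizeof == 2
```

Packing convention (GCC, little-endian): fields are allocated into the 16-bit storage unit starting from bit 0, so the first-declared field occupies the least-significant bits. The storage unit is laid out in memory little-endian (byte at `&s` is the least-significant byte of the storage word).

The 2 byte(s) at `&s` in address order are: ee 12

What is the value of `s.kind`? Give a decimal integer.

-3

[0]=0xee [1]=0x12 (little-endian) → word 0x12ee
tag:3 @ bit 0 → (0x12ee>>0)&0x7 = 0x6
len:2 @ bit 3 → (0x12ee>>3)&0x3 = 0x1
mode:1 @ bit 5 → (0x12ee>>5)&0x1 = 0x1
addr_hi:1 @ bit 6 → (0x12ee>>6)&0x1 = 0x1
kind:3 @ bit 7 → (0x12ee>>7)&0x7 = 0x5  ←
state:6 @ bit 10 → (0x12ee>>10)&0x3f = 0x4
kind signed 3b, MSB=1: 5 - 8 = -3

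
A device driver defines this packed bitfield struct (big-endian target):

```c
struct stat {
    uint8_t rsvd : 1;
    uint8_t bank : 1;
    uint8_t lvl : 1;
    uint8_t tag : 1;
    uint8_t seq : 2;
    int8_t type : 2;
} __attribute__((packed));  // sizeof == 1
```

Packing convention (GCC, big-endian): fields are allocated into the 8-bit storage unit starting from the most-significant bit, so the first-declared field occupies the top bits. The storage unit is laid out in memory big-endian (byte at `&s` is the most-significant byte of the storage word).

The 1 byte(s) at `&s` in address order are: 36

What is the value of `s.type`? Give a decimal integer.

[0]=0x36 (big-endian) → word 0x36
rsvd:1 @ bit 7 → (0x36>>7)&0x1 = 0x0
bank:1 @ bit 6 → (0x36>>6)&0x1 = 0x0
lvl:1 @ bit 5 → (0x36>>5)&0x1 = 0x1
tag:1 @ bit 4 → (0x36>>4)&0x1 = 0x1
seq:2 @ bit 2 → (0x36>>2)&0x3 = 0x1
type:2 @ bit 0 → (0x36>>0)&0x3 = 0x2  ←
type signed 2b, MSB=1: 2 - 4 = -2

-2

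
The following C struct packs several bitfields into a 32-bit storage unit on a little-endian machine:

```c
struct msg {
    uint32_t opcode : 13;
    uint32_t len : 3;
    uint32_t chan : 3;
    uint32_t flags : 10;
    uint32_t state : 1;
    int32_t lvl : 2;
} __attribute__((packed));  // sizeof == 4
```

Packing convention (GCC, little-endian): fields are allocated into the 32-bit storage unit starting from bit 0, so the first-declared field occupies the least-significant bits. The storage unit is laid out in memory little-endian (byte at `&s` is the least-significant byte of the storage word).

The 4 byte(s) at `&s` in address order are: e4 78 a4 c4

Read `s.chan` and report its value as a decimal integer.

4

[0]=0xe4 [1]=0x78 [2]=0xa4 [3]=0xc4 (little-endian) → word 0xc4a478e4
opcode [0+:13] = (word>>0) & 0x1fff = 6372
len [13+:3] = (word>>13) & 0x7 = 3
chan [16+:3] = (word>>16) & 0x7 = 4  ←
flags [19+:10] = (word>>19) & 0x3ff = 148
state [29+:1] = (word>>29) & 0x1 = 0
lvl [30+:2] = (word>>30) & 0x3 = 3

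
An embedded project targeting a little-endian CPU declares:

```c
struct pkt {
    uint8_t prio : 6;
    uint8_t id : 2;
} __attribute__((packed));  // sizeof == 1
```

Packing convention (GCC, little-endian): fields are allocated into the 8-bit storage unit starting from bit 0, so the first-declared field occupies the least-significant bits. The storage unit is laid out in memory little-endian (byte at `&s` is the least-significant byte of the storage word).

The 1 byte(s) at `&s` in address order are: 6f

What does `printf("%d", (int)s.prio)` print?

47

[0]=0x6f (little-endian) → word 0x6f
prio [0+:6] = (word>>0) & 0x3f = 47  ←
id [6+:2] = (word>>6) & 0x3 = 1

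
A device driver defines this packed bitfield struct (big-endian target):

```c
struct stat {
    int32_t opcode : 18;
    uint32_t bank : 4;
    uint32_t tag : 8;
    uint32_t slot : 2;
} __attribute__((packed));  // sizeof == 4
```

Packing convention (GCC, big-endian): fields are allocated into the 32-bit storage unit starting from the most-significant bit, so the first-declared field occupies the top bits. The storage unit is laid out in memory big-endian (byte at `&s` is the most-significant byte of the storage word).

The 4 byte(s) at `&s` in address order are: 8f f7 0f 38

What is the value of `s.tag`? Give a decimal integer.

206

[0]=0x8f [1]=0xf7 [2]=0x0f [3]=0x38 (big-endian) → word 0x8ff70f38
opcode:18 @ bit 14 → (0x8ff70f38>>14)&0x3ffff = 0x23fdc
bank:4 @ bit 10 → (0x8ff70f38>>10)&0xf = 0x3
tag:8 @ bit 2 → (0x8ff70f38>>2)&0xff = 0xce  ←
slot:2 @ bit 0 → (0x8ff70f38>>0)&0x3 = 0x0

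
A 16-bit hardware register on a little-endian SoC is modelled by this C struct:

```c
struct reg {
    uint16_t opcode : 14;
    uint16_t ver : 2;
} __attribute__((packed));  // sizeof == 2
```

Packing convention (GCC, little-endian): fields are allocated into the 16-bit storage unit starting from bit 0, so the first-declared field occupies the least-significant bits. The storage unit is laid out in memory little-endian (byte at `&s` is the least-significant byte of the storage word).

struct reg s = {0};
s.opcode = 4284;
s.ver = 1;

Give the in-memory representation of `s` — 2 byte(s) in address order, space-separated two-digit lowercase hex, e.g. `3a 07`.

opcode (14b) val=4284 bits=0x10bc at bit 0: 0x10bc
ver (2b) val=1 bits=0x1 at bit 14: 0x50bc
word = 0x50bc → little-endian bytes:
  [0]=0xbc  [1]=0x50

bc 50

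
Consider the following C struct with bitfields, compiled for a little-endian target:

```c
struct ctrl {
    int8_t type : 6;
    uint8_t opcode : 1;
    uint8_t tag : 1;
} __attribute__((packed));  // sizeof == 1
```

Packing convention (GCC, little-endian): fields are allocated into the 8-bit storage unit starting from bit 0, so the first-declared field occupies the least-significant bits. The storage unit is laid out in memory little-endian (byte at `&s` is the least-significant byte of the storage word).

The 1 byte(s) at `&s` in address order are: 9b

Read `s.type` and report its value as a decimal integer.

[0]=0x9b (little-endian) → word 0x9b
type [0+:6] = (word>>0) & 0x3f = 27  ←
opcode [6+:1] = (word>>6) & 0x1 = 0
tag [7+:1] = (word>>7) & 0x1 = 1
type signed 6b, MSB=0: value = 27

27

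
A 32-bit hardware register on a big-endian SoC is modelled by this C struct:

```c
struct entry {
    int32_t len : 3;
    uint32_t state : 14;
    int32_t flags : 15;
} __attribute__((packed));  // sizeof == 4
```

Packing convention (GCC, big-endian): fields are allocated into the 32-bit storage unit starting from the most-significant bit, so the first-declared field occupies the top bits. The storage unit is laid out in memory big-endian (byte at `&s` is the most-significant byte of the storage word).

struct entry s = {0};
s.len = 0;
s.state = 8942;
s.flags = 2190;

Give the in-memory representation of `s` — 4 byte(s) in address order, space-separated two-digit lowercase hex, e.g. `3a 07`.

11 77 08 8e

[29+:3] len=0 & 0x7 = 0x0; word=0x00000000
[15+:14] state=8942 & 0x3fff = 0x22ee; word=0x11770000
[0+:15] flags=2190 & 0x7fff = 0x88e; word=0x1177088e
word = 0x1177088e → big-endian bytes:
  [0]=0x11  [1]=0x77  [2]=0x08  [3]=0x8e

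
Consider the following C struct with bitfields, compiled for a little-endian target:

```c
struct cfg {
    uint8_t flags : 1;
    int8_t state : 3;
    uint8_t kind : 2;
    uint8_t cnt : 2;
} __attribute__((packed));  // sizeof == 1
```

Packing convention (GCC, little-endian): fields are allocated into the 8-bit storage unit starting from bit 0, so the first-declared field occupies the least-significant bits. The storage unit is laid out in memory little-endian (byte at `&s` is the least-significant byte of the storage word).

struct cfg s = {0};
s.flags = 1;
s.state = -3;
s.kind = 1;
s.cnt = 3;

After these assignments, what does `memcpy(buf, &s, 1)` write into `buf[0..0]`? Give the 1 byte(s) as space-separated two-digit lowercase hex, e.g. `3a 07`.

flags:1 = 1 → 0x1 << 0 → word 0x01
state:3 = -3 → 0x5 << 1 → word 0x0b
kind:2 = 1 → 0x1 << 4 → word 0x1b
cnt:2 = 3 → 0x3 << 6 → word 0xdb
word = 0xdb → little-endian bytes:
  [0]=0xdb

db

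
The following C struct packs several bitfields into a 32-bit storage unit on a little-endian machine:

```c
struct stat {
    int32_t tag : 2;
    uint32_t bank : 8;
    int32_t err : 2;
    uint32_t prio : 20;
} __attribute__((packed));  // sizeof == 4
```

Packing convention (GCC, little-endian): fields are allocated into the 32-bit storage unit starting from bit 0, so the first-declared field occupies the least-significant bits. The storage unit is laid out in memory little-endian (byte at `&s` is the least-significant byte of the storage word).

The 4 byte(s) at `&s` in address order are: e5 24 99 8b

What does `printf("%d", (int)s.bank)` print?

57

[0]=0xe5 [1]=0x24 [2]=0x99 [3]=0x8b (little-endian) → word 0x8b9924e5
tag:2 @ bit 0 → (0x8b9924e5>>0)&0x3 = 0x1
bank:8 @ bit 2 → (0x8b9924e5>>2)&0xff = 0x39  ←
err:2 @ bit 10 → (0x8b9924e5>>10)&0x3 = 0x1
prio:20 @ bit 12 → (0x8b9924e5>>12)&0xfffff = 0x8b992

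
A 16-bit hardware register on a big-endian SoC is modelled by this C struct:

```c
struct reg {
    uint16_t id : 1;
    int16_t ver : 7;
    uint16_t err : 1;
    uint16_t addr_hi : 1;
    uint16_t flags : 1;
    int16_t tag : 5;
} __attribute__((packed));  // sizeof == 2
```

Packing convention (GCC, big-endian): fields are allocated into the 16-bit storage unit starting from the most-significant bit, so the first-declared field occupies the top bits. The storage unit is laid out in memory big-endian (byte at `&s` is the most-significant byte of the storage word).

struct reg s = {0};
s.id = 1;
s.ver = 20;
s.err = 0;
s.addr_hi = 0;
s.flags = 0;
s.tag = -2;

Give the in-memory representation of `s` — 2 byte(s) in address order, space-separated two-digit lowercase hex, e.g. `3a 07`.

94 1e

id (1b) val=1 bits=0x1 at bit 15: 0x8000
ver (7b) val=20 bits=0x14 at bit 8: 0x9400
err (1b) val=0 bits=0x0 at bit 7: 0x9400
addr_hi (1b) val=0 bits=0x0 at bit 6: 0x9400
flags (1b) val=0 bits=0x0 at bit 5: 0x9400
tag (5b) val=-2 bits=0x1e at bit 0: 0x941e
word = 0x941e → big-endian bytes:
  [0]=0x94  [1]=0x1e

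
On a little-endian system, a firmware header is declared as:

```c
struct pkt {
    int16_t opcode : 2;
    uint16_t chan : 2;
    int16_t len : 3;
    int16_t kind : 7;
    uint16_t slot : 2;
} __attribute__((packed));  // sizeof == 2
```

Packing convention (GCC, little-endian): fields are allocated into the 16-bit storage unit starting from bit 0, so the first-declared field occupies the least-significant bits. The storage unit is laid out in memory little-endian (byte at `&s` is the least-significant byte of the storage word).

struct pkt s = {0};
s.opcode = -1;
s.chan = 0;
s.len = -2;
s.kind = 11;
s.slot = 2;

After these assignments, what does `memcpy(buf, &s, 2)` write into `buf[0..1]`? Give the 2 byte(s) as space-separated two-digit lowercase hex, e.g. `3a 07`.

e3 85

opcode (2b) val=-1 bits=0x3 at bit 0: 0x0003
chan (2b) val=0 bits=0x0 at bit 2: 0x0003
len (3b) val=-2 bits=0x6 at bit 4: 0x0063
kind (7b) val=11 bits=0xb at bit 7: 0x05e3
slot (2b) val=2 bits=0x2 at bit 14: 0x85e3
word = 0x85e3 → little-endian bytes:
  [0]=0xe3  [1]=0x85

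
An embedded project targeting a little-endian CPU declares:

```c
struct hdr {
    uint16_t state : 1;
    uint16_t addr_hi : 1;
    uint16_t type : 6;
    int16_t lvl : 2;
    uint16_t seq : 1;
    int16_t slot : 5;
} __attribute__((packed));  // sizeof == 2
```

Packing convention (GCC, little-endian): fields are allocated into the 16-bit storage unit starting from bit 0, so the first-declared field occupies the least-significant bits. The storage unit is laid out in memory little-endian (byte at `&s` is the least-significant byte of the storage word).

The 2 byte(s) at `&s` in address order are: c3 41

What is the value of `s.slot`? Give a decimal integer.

8

[0]=0xc3 [1]=0x41 (little-endian) → word 0x41c3
state:1 @ bit 0 → (0x41c3>>0)&0x1 = 0x1
addr_hi:1 @ bit 1 → (0x41c3>>1)&0x1 = 0x1
type:6 @ bit 2 → (0x41c3>>2)&0x3f = 0x30
lvl:2 @ bit 8 → (0x41c3>>8)&0x3 = 0x1
seq:1 @ bit 10 → (0x41c3>>10)&0x1 = 0x0
slot:5 @ bit 11 → (0x41c3>>11)&0x1f = 0x8  ←
slot signed 5b, MSB=0: value = 8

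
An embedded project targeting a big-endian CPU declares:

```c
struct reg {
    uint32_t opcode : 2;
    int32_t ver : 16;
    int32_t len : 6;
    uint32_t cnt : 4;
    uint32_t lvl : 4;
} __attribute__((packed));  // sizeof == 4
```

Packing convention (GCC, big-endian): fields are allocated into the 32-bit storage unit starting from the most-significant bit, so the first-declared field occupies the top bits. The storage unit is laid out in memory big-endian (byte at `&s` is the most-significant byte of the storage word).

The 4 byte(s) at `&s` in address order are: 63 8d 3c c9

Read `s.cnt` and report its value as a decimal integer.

12

[0]=0x63 [1]=0x8d [2]=0x3c [3]=0xc9 (big-endian) → word 0x638d3cc9
opcode [30+:2] = (word>>30) & 0x3 = 1
ver [14+:16] = (word>>14) & 0xffff = 36404
len [8+:6] = (word>>8) & 0x3f = 60
cnt [4+:4] = (word>>4) & 0xf = 12  ←
lvl [0+:4] = (word>>0) & 0xf = 9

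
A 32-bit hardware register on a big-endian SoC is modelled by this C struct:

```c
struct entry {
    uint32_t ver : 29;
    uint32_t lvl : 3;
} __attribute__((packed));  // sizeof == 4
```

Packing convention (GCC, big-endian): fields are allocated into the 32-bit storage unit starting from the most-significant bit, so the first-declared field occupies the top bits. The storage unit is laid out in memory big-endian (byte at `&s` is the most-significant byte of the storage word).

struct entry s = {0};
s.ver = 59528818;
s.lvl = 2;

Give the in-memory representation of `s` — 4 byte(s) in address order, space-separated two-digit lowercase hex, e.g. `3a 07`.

[3+:29] ver=59528818 & 0x1fffffff = 0x38c5672; word=0x1c62b390
[0+:3] lvl=2 & 0x7 = 0x2; word=0x1c62b392
word = 0x1c62b392 → big-endian bytes:
  [0]=0x1c  [1]=0x62  [2]=0xb3  [3]=0x92

1c 62 b3 92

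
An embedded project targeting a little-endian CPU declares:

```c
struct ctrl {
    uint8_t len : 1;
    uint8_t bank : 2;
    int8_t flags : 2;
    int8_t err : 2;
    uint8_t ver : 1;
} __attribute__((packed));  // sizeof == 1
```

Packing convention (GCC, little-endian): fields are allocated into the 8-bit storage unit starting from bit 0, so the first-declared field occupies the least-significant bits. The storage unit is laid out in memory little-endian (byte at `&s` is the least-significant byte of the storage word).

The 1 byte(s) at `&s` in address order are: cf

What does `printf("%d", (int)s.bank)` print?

3

[0]=0xcf (little-endian) → word 0xcf
len [0+:1] = (word>>0) & 0x1 = 1
bank [1+:2] = (word>>1) & 0x3 = 3  ←
flags [3+:2] = (word>>3) & 0x3 = 1
err [5+:2] = (word>>5) & 0x3 = 2
ver [7+:1] = (word>>7) & 0x1 = 1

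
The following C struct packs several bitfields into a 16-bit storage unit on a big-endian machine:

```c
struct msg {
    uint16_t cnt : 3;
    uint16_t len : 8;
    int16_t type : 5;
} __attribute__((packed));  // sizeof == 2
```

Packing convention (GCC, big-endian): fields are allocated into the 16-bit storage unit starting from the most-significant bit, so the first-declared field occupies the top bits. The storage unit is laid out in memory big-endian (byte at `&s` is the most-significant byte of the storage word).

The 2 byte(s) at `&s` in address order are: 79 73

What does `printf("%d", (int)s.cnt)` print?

[0]=0x79 [1]=0x73 (big-endian) → word 0x7973
cnt [13+:3] = (word>>13) & 0x7 = 3  ←
len [5+:8] = (word>>5) & 0xff = 203
type [0+:5] = (word>>0) & 0x1f = 19

3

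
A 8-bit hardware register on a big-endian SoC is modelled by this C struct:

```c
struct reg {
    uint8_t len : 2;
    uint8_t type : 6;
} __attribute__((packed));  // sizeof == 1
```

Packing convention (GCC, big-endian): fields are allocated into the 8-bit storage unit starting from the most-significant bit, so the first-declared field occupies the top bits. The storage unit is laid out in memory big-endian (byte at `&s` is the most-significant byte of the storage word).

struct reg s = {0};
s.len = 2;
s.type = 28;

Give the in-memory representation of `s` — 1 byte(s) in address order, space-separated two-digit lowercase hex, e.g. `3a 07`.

[6+:2] len=2 & 0x3 = 0x2; word=0x80
[0+:6] type=28 & 0x3f = 0x1c; word=0x9c
word = 0x9c → big-endian bytes:
  [0]=0x9c

9c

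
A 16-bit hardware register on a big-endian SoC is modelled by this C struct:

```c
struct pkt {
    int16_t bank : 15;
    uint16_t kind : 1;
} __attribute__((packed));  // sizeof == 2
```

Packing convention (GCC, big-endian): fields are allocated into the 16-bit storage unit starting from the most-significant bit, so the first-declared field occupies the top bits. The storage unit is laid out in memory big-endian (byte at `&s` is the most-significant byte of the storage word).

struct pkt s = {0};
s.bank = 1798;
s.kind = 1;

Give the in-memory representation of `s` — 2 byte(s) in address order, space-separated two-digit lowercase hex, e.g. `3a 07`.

0e 0d

bank (15b) val=1798 bits=0x706 at bit 1: 0x0e0c
kind (1b) val=1 bits=0x1 at bit 0: 0x0e0d
word = 0x0e0d → big-endian bytes:
  [0]=0x0e  [1]=0x0d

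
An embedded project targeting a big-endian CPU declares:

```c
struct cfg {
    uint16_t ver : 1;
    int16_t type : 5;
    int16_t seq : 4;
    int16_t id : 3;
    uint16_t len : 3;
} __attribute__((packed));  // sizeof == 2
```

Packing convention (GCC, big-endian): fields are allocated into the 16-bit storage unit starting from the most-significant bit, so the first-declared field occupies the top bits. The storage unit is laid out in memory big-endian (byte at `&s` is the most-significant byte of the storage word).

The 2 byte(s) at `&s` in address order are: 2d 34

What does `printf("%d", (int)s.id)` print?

[0]=0x2d [1]=0x34 (big-endian) → word 0x2d34
ver [15+:1] = (word>>15) & 0x1 = 0
type [10+:5] = (word>>10) & 0x1f = 11
seq [6+:4] = (word>>6) & 0xf = 4
id [3+:3] = (word>>3) & 0x7 = 6  ←
len [0+:3] = (word>>0) & 0x7 = 4
id signed 3b, MSB=1: 6 - 8 = -2

-2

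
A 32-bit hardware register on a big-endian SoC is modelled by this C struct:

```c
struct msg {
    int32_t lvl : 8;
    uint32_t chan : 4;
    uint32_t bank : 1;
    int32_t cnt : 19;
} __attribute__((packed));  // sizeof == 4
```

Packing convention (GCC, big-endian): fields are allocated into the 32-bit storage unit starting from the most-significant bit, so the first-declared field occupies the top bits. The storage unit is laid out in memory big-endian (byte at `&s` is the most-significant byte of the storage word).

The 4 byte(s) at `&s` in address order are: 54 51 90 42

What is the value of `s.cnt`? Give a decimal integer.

[0]=0x54 [1]=0x51 [2]=0x90 [3]=0x42 (big-endian) → word 0x54519042
lvl:8 @ bit 24 → (0x54519042>>24)&0xff = 0x54
chan:4 @ bit 20 → (0x54519042>>20)&0xf = 0x5
bank:1 @ bit 19 → (0x54519042>>19)&0x1 = 0x0
cnt:19 @ bit 0 → (0x54519042>>0)&0x7ffff = 0x19042  ←
cnt signed 19b, MSB=0: value = 102466

102466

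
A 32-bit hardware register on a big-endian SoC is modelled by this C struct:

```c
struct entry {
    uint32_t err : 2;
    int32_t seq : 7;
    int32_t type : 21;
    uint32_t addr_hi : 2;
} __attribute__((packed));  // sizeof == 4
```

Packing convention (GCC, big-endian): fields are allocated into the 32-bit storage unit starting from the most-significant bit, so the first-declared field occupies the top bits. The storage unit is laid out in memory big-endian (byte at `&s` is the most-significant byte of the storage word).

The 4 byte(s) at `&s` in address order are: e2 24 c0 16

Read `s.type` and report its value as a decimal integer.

602117

[0]=0xe2 [1]=0x24 [2]=0xc0 [3]=0x16 (big-endian) → word 0xe224c016
err:2 @ bit 30 → (0xe224c016>>30)&0x3 = 0x3
seq:7 @ bit 23 → (0xe224c016>>23)&0x7f = 0x44
type:21 @ bit 2 → (0xe224c016>>2)&0x1fffff = 0x93005  ←
addr_hi:2 @ bit 0 → (0xe224c016>>0)&0x3 = 0x2
type signed 21b, MSB=0: value = 602117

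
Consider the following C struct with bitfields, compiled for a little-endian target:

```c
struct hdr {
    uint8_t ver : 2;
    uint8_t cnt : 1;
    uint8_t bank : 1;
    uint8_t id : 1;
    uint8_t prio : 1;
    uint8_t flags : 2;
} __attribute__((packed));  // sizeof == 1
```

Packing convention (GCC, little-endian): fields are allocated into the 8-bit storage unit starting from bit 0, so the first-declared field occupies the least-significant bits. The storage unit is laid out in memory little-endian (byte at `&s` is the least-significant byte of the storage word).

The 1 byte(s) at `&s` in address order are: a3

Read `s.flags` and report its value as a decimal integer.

2

[0]=0xa3 (little-endian) → word 0xa3
ver:2 @ bit 0 → (0xa3>>0)&0x3 = 0x3
cnt:1 @ bit 2 → (0xa3>>2)&0x1 = 0x0
bank:1 @ bit 3 → (0xa3>>3)&0x1 = 0x0
id:1 @ bit 4 → (0xa3>>4)&0x1 = 0x0
prio:1 @ bit 5 → (0xa3>>5)&0x1 = 0x1
flags:2 @ bit 6 → (0xa3>>6)&0x3 = 0x2  ←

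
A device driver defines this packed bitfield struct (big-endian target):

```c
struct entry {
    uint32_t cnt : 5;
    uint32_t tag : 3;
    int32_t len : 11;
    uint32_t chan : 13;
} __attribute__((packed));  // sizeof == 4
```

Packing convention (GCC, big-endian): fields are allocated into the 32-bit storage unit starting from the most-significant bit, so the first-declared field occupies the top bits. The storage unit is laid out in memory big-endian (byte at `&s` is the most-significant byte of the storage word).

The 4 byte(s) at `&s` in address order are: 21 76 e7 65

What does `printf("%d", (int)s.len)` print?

951

[0]=0x21 [1]=0x76 [2]=0xe7 [3]=0x65 (big-endian) → word 0x2176e765
cnt:5 @ bit 27 → (0x2176e765>>27)&0x1f = 0x4
tag:3 @ bit 24 → (0x2176e765>>24)&0x7 = 0x1
len:11 @ bit 13 → (0x2176e765>>13)&0x7ff = 0x3b7  ←
chan:13 @ bit 0 → (0x2176e765>>0)&0x1fff = 0x765
len signed 11b, MSB=0: value = 951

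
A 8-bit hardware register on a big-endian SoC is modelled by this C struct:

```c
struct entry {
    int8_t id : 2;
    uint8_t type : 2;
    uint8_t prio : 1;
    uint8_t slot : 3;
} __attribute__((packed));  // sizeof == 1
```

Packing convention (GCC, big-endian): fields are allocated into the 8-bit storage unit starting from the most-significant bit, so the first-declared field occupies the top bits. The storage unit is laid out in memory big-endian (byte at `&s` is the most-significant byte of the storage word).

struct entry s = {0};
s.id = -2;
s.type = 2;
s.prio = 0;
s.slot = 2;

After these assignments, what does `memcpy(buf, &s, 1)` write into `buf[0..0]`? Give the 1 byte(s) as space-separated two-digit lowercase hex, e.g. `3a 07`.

id:2 = -2 → 0x2 << 6 → word 0x80
type:2 = 2 → 0x2 << 4 → word 0xa0
prio:1 = 0 → 0x0 << 3 → word 0xa0
slot:3 = 2 → 0x2 << 0 → word 0xa2
word = 0xa2 → big-endian bytes:
  [0]=0xa2

a2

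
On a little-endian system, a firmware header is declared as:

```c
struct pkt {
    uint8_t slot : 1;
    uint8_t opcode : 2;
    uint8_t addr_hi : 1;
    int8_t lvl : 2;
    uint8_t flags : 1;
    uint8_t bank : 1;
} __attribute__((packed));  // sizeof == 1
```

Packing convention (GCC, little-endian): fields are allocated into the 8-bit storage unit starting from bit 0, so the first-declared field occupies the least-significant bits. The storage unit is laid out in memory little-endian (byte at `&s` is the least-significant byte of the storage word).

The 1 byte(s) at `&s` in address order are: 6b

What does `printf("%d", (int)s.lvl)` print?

[0]=0x6b (little-endian) → word 0x6b
slot:1 @ bit 0 → (0x6b>>0)&0x1 = 0x1
opcode:2 @ bit 1 → (0x6b>>1)&0x3 = 0x1
addr_hi:1 @ bit 3 → (0x6b>>3)&0x1 = 0x1
lvl:2 @ bit 4 → (0x6b>>4)&0x3 = 0x2  ←
flags:1 @ bit 6 → (0x6b>>6)&0x1 = 0x1
bank:1 @ bit 7 → (0x6b>>7)&0x1 = 0x0
lvl signed 2b, MSB=1: 2 - 4 = -2

-2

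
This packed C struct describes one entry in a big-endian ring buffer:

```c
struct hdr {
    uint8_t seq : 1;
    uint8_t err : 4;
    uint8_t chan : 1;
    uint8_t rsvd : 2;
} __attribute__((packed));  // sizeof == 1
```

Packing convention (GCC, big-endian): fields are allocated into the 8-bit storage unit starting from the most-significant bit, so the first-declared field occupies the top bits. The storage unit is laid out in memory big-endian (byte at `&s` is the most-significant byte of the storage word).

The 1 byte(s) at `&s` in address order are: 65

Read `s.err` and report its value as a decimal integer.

[0]=0x65 (big-endian) → word 0x65
seq [7+:1] = (word>>7) & 0x1 = 0
err [3+:4] = (word>>3) & 0xf = 12  ←
chan [2+:1] = (word>>2) & 0x1 = 1
rsvd [0+:2] = (word>>0) & 0x3 = 1

12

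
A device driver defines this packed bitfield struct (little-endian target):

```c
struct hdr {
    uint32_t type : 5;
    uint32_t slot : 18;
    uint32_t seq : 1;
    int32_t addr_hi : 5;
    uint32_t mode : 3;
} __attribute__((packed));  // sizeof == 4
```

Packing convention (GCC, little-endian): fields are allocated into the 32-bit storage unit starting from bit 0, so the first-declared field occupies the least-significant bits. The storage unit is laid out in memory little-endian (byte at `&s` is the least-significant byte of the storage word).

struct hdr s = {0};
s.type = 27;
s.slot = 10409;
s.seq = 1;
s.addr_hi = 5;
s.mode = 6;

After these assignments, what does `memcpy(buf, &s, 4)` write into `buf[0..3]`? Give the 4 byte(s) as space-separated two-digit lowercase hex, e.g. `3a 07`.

3b 15 85 c5

type:5 = 27 → 0x1b << 0 → word 0x0000001b
slot:18 = 10409 → 0x28a9 << 5 → word 0x0005153b
seq:1 = 1 → 0x1 << 23 → word 0x0085153b
addr_hi:5 = 5 → 0x5 << 24 → word 0x0585153b
mode:3 = 6 → 0x6 << 29 → word 0xc585153b
word = 0xc585153b → little-endian bytes:
  [0]=0x3b  [1]=0x15  [2]=0x85  [3]=0xc5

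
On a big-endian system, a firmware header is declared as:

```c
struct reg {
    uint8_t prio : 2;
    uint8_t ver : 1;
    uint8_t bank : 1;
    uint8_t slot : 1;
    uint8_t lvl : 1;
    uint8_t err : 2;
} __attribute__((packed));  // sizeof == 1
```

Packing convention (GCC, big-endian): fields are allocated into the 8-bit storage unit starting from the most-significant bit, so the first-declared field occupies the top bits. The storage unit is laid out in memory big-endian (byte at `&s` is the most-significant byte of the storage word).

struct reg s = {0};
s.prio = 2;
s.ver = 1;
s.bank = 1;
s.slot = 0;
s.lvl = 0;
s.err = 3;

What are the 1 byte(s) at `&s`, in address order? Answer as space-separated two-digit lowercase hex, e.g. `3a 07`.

prio (2b) val=2 bits=0x2 at bit 6: 0x80
ver (1b) val=1 bits=0x1 at bit 5: 0xa0
bank (1b) val=1 bits=0x1 at bit 4: 0xb0
slot (1b) val=0 bits=0x0 at bit 3: 0xb0
lvl (1b) val=0 bits=0x0 at bit 2: 0xb0
err (2b) val=3 bits=0x3 at bit 0: 0xb3
word = 0xb3 → big-endian bytes:
  [0]=0xb3

b3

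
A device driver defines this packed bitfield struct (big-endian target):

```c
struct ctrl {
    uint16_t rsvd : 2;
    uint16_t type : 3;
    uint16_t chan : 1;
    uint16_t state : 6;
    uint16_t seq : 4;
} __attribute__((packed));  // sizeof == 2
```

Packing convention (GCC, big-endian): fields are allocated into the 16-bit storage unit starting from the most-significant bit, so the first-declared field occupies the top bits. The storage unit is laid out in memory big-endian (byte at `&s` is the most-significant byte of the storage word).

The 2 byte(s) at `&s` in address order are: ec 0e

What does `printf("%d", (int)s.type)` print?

[0]=0xec [1]=0x0e (big-endian) → word 0xec0e
rsvd [14+:2] = (word>>14) & 0x3 = 3
type [11+:3] = (word>>11) & 0x7 = 5  ←
chan [10+:1] = (word>>10) & 0x1 = 1
state [4+:6] = (word>>4) & 0x3f = 0
seq [0+:4] = (word>>0) & 0xf = 14

5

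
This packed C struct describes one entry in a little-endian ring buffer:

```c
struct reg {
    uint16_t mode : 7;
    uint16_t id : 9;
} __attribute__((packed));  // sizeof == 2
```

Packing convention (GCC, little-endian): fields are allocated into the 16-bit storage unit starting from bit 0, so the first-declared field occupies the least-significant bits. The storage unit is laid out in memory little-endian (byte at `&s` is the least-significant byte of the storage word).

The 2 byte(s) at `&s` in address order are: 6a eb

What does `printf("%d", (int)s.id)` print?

470

[0]=0x6a [1]=0xeb (little-endian) → word 0xeb6a
mode:7 @ bit 0 → (0xeb6a>>0)&0x7f = 0x6a
id:9 @ bit 7 → (0xeb6a>>7)&0x1ff = 0x1d6  ←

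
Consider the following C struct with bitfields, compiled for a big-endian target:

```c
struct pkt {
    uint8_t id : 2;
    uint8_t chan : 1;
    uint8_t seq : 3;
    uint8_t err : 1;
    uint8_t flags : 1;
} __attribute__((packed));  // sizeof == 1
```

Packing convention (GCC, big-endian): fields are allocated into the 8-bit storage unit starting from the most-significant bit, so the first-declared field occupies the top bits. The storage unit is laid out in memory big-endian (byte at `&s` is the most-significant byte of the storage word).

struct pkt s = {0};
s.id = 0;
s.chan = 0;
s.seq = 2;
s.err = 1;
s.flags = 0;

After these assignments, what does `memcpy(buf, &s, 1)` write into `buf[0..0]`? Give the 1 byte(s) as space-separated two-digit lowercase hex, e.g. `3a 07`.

[6+:2] id=0 & 0x3 = 0x0; word=0x00
[5+:1] chan=0 & 0x1 = 0x0; word=0x00
[2+:3] seq=2 & 0x7 = 0x2; word=0x08
[1+:1] err=1 & 0x1 = 0x1; word=0x0a
[0+:1] flags=0 & 0x1 = 0x0; word=0x0a
word = 0x0a → big-endian bytes:
  [0]=0x0a

0a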